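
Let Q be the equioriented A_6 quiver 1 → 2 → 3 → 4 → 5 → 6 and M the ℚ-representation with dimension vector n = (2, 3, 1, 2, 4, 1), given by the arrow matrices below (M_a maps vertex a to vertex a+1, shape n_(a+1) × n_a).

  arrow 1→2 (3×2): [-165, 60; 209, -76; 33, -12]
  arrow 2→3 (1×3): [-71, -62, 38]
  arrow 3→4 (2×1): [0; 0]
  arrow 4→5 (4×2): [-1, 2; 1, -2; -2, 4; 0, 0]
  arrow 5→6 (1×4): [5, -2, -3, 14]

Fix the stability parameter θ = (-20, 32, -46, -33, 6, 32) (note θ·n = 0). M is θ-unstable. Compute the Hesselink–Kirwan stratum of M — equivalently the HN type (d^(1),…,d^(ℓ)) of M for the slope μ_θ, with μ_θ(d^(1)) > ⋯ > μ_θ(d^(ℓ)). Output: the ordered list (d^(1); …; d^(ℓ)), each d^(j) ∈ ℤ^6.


Barcode: M ≅ I[1,1], I[1,3], I[2,2]^2, I[4,4], I[4,6], I[5,5]^3. HN layers by μ_θ (5 steps, strictly decreasing):
  μ^(1)=32; μ^(2)=6; μ^(3)=-7; μ^(4)=-20; μ^(5)=-33

((0, 2, 0, 0, 0, 1); (0, 0, 0, 0, 4, 0); (0, 1, 1, 0, 0, 0); (2, 0, 0, 0, 0, 0); (0, 0, 0, 2, 0, 0))


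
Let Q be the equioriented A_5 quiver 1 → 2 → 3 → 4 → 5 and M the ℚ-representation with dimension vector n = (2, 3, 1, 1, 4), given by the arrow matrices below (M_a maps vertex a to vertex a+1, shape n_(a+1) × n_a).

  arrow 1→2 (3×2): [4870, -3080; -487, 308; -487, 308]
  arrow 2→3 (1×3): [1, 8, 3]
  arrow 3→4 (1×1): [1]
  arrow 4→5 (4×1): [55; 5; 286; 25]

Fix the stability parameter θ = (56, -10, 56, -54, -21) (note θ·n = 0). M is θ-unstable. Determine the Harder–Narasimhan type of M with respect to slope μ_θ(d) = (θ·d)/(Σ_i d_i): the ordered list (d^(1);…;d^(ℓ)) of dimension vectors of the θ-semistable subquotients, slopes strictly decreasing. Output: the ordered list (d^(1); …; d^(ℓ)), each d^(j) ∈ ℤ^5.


Interval decomposition of M: I[1,1], I[1,5], I[2,2]^2, I[5,5]^3.
HN type (ℓ=4): μ^(1)=56; μ^(2)=27/5; μ^(3)=-10; μ^(4)=-21

((1, 0, 0, 0, 0); (1, 1, 1, 1, 1); (0, 2, 0, 0, 0); (0, 0, 0, 0, 3))


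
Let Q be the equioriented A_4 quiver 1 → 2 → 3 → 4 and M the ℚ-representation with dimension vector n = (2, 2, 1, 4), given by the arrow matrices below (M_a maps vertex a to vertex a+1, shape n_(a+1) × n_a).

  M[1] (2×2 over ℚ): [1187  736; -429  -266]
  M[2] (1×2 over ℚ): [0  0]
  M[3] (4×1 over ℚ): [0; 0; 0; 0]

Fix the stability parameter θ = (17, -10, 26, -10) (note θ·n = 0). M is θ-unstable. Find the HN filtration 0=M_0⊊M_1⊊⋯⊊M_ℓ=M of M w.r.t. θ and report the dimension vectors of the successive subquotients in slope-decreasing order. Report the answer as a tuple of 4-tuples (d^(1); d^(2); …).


Via rank(M_{q-1}∘⋯∘M_p): M ≅ I[1,2]^2, I[3,3], I[4,4]^4.
μ_θ-semistable layers: μ^(1)=26; μ^(2)=7/2; μ^(3)=-10

((0, 0, 1, 0); (2, 2, 0, 0); (0, 0, 0, 4))


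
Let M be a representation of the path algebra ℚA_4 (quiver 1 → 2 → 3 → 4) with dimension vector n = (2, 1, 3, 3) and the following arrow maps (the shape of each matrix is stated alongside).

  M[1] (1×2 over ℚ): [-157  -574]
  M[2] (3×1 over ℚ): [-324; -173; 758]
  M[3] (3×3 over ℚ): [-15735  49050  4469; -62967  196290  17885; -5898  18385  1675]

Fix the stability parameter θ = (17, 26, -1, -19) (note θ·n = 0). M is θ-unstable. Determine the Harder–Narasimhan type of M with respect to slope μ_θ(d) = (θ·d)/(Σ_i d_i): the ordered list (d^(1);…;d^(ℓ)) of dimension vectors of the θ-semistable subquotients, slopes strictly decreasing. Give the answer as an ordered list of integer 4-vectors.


Via rank(M_{q-1}∘⋯∘M_p): M ≅ I[1,1], I[1,4], I[3,3], I[3,4], I[4,4].
μ_θ-semistable layers: μ^(1)=17; μ^(2)=23/4; μ^(3)=-1; μ^(4)=-10; μ^(5)=-19

((1, 0, 0, 0); (1, 1, 1, 1); (0, 0, 1, 0); (0, 0, 1, 1); (0, 0, 0, 1))


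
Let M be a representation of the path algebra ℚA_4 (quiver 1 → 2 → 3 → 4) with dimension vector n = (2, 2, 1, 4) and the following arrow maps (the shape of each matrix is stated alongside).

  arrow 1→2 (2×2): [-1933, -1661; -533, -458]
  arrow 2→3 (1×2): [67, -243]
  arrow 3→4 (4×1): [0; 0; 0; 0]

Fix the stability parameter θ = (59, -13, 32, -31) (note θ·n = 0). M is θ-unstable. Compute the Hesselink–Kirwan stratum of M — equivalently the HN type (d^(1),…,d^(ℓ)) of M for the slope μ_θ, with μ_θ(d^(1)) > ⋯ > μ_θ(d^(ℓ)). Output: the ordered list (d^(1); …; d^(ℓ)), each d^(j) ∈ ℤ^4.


Barcode: M ≅ I[1,2], I[1,3], I[4,4]^4. HN layers by μ_θ (3 steps, strictly decreasing):
  μ^(1)=32; μ^(2)=23; μ^(3)=-31

((0, 0, 1, 0); (2, 2, 0, 0); (0, 0, 0, 4))


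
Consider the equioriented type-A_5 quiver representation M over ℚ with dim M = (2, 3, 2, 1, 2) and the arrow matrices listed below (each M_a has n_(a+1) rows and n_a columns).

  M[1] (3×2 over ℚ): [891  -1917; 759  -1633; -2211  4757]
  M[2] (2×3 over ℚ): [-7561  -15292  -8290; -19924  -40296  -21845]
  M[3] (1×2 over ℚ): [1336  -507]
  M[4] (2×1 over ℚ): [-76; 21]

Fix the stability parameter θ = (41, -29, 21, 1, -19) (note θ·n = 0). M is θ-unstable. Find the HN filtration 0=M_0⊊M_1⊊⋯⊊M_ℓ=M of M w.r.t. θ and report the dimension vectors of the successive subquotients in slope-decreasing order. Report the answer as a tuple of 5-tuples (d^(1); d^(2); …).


Interval decomposition of M: I[1,1], I[1,5], I[2,2], I[2,3], I[5,5].
HN type (ℓ=5): μ^(1)=41; μ^(2)=21; μ^(3)=3; μ^(4)=-19; μ^(5)=-29

((1, 0, 0, 0, 0); (0, 0, 1, 0, 0); (1, 1, 1, 1, 1); (0, 0, 0, 0, 1); (0, 2, 0, 0, 0))


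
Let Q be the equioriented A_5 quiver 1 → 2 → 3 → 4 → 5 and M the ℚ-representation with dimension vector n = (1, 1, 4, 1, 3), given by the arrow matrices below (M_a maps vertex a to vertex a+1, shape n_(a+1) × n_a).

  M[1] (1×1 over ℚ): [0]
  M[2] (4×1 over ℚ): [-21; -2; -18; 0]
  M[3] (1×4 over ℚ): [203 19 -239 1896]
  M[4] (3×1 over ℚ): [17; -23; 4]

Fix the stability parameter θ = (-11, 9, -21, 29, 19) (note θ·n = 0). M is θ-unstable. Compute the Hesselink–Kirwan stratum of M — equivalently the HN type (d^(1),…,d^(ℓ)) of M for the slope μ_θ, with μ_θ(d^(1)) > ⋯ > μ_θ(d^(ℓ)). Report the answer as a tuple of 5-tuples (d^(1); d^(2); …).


Barcode: M ≅ I[1,1], I[2,5], I[3,3]^3, I[5,5]^2. HN layers by μ_θ (5 steps, strictly decreasing):
  μ^(1)=24; μ^(2)=19; μ^(3)=-6; μ^(4)=-11; μ^(5)=-21

((0, 0, 0, 1, 1); (0, 0, 0, 0, 2); (0, 1, 1, 0, 0); (1, 0, 0, 0, 0); (0, 0, 3, 0, 0))


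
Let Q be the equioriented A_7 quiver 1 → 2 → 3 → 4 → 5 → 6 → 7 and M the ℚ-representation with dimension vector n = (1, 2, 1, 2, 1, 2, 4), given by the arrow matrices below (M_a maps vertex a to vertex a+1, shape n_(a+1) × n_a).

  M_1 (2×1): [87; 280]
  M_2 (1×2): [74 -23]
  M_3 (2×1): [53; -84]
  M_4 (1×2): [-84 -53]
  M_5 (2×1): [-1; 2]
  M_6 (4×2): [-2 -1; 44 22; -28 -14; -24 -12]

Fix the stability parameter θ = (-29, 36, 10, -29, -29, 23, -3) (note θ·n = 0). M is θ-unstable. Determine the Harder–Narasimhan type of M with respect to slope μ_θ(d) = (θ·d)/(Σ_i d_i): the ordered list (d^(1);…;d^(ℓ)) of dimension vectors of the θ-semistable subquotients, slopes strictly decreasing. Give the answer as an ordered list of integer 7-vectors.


Barcode: M ≅ I[1,4], I[2,2], I[4,6], I[6,7], I[7,7]^3. HN layers by μ_θ (6 steps, strictly decreasing):
  μ^(1)=36; μ^(2)=23; μ^(3)=10; μ^(4)=17/3; μ^(5)=-3; μ^(6)=-29

((0, 1, 0, 0, 0, 0, 0); (0, 0, 0, 0, 0, 1, 0); (0, 0, 0, 0, 0, 1, 1); (0, 1, 1, 1, 0, 0, 0); (0, 0, 0, 0, 0, 0, 3); (1, 0, 0, 1, 1, 0, 0))


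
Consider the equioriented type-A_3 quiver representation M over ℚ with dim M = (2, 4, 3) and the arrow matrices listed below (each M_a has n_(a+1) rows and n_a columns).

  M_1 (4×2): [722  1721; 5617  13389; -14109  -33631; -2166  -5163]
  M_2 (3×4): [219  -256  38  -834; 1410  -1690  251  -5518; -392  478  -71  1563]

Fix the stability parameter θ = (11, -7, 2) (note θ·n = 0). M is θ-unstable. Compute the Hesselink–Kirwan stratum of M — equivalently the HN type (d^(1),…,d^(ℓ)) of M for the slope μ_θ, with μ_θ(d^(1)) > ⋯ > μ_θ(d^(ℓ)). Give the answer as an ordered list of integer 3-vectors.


Barcode: M ≅ I[1,3]^2, I[2,2], I[2,3]. HN layers by μ_θ (2 steps, strictly decreasing):
  μ^(1)=2; μ^(2)=-7

((2, 2, 3); (0, 2, 0))


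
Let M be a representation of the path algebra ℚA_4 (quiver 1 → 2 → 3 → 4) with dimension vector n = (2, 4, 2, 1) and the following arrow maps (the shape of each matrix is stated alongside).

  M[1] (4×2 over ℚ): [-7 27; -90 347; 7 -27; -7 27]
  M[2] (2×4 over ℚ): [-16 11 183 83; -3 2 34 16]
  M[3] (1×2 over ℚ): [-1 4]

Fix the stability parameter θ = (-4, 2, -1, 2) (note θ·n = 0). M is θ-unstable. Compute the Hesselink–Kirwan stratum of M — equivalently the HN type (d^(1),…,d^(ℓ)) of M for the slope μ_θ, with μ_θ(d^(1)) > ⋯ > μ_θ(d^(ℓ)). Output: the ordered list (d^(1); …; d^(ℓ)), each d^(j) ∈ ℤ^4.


Via rank(M_{q-1}∘⋯∘M_p): M ≅ I[1,3], I[1,4], I[2,2]^2.
μ_θ-semistable layers: μ^(1)=2; μ^(2)=1/2; μ^(3)=-4

((0, 2, 0, 1); (0, 2, 2, 0); (2, 0, 0, 0))


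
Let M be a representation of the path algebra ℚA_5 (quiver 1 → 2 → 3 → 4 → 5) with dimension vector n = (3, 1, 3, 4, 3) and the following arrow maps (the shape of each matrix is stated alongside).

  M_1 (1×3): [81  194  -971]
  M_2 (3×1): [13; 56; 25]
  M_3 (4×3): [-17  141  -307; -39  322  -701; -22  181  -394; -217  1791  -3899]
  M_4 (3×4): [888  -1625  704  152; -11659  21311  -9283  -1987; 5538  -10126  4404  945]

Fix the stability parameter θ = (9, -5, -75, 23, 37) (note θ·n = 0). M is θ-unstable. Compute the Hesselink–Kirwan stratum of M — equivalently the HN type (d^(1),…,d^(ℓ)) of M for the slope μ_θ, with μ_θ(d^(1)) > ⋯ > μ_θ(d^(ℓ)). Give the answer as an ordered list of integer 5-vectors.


Barcode: M ≅ I[1,1]^2, I[1,3], I[3,5]^2, I[4,4], I[4,5]. HN layers by μ_θ (5 steps, strictly decreasing):
  μ^(1)=37; μ^(2)=23; μ^(3)=9; μ^(4)=-71/3; μ^(5)=-75

((0, 0, 0, 0, 3); (0, 0, 0, 4, 0); (2, 0, 0, 0, 0); (1, 1, 1, 0, 0); (0, 0, 2, 0, 0))


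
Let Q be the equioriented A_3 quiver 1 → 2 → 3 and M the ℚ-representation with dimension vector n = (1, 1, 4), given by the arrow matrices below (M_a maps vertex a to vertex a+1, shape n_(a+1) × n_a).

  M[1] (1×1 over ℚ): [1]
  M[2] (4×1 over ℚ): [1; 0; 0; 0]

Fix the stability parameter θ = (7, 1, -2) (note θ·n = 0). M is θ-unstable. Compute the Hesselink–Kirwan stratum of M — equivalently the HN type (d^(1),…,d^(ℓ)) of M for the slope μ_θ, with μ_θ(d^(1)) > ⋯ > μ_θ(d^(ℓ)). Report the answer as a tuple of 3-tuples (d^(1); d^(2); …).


Interval decomposition of M: I[1,3], I[3,3]^3.
HN type (ℓ=2): μ^(1)=2; μ^(2)=-2

((1, 1, 1); (0, 0, 3))


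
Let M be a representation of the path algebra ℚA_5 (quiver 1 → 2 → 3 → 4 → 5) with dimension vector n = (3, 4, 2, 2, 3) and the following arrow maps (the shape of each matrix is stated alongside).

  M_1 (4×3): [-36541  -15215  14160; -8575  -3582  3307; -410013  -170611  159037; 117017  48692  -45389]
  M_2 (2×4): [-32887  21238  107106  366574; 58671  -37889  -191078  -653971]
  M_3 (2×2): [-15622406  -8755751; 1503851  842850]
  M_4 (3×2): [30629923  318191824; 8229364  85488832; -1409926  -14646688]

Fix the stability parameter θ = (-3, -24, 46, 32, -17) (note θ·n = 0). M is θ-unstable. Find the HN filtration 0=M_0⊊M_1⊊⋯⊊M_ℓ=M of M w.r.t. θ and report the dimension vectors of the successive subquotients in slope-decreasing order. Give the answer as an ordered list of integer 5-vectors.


Via rank(M_{q-1}∘⋯∘M_p): M ≅ I[1,2], I[1,4], I[1,5], I[2,2], I[5,5]^2.
μ_θ-semistable layers: μ^(1)=39; μ^(2)=61/3; μ^(3)=-27/2; μ^(4)=-17; μ^(5)=-24

((0, 0, 1, 1, 0); (0, 0, 1, 1, 1); (3, 3, 0, 0, 0); (0, 0, 0, 0, 2); (0, 1, 0, 0, 0))


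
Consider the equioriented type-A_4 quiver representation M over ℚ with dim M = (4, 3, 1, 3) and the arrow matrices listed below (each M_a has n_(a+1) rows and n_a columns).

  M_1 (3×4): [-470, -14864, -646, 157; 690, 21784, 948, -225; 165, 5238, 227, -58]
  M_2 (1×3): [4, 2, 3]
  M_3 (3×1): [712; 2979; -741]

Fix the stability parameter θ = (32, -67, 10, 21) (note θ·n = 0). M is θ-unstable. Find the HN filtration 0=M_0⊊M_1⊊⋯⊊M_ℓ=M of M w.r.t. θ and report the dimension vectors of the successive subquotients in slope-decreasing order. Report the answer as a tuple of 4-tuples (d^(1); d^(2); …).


Barcode: M ≅ I[1,1], I[1,2]^2, I[1,4], I[4,4]^2. HN layers by μ_θ (4 steps, strictly decreasing):
  μ^(1)=32; μ^(2)=21; μ^(3)=10; μ^(4)=-35/2

((1, 0, 0, 0); (0, 0, 0, 3); (0, 0, 1, 0); (3, 3, 0, 0))


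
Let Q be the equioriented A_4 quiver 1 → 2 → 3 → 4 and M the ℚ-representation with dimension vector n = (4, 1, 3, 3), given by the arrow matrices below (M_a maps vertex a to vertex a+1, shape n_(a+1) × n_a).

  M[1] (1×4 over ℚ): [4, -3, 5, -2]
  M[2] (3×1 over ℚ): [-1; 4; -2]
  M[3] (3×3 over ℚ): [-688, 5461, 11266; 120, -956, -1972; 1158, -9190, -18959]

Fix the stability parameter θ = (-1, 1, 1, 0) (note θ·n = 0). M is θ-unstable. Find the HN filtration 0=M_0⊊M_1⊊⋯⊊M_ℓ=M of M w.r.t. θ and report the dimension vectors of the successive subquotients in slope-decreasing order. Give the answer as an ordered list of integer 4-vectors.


Interval decomposition of M: I[1,1]^3, I[1,3], I[3,4]^2, I[4,4].
HN type (ℓ=4): μ^(1)=1; μ^(2)=1/2; μ^(3)=0; μ^(4)=-1

((0, 1, 1, 0); (0, 0, 2, 2); (0, 0, 0, 1); (4, 0, 0, 0))


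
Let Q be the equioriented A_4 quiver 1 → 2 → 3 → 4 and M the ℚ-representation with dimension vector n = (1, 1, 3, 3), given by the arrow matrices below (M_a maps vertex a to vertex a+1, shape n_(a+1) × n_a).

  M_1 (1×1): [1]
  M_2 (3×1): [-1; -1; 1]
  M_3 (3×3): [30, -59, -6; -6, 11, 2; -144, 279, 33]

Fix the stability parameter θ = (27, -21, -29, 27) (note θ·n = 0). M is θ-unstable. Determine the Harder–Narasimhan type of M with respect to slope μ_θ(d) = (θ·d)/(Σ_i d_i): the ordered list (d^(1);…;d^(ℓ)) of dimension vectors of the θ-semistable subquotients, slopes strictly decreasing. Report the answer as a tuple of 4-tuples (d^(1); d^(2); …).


Interval decomposition of M: I[1,4], I[3,3], I[3,4], I[4,4].
HN type (ℓ=3): μ^(1)=27; μ^(2)=-23/3; μ^(3)=-29

((0, 0, 0, 3); (1, 1, 1, 0); (0, 0, 2, 0))


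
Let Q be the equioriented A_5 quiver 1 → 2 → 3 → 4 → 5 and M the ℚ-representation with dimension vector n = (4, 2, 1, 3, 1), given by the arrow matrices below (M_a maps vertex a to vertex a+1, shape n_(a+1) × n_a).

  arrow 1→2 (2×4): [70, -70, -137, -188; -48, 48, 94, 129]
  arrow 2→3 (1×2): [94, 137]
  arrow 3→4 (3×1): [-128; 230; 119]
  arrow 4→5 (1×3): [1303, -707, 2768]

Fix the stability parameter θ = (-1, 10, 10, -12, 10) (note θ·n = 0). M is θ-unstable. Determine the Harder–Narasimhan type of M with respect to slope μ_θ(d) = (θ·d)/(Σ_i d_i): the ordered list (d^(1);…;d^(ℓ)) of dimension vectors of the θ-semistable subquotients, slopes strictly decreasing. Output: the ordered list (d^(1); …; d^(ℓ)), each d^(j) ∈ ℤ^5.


Via rank(M_{q-1}∘⋯∘M_p): M ≅ I[1,1]^2, I[1,2], I[1,5], I[4,4]^2.
μ_θ-semistable layers: μ^(1)=10; μ^(2)=8/3; μ^(3)=-1; μ^(4)=-12

((0, 1, 0, 0, 1); (0, 1, 1, 1, 0); (4, 0, 0, 0, 0); (0, 0, 0, 2, 0))


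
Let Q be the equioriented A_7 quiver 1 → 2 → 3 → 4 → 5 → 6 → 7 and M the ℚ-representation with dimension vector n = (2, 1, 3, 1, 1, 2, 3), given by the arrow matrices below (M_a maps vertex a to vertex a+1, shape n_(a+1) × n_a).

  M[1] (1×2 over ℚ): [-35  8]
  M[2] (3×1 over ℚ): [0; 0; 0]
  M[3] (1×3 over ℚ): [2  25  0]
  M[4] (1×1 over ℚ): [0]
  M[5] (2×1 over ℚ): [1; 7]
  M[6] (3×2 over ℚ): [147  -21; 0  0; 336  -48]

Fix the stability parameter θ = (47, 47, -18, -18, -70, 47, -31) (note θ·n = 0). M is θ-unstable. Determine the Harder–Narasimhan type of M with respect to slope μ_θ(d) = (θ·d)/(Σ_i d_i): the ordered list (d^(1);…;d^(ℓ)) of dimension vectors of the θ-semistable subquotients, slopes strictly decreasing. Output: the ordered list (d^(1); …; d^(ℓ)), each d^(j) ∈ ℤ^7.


Barcode: M ≅ I[1,1], I[1,2], I[3,3]^2, I[3,4], I[5,6], I[6,7], I[7,7]^2. HN layers by μ_θ (5 steps, strictly decreasing):
  μ^(1)=47; μ^(2)=8; μ^(3)=-18; μ^(4)=-31; μ^(5)=-70

((2, 1, 0, 0, 0, 1, 0); (0, 0, 0, 0, 0, 1, 1); (0, 0, 3, 1, 0, 0, 0); (0, 0, 0, 0, 0, 0, 2); (0, 0, 0, 0, 1, 0, 0))


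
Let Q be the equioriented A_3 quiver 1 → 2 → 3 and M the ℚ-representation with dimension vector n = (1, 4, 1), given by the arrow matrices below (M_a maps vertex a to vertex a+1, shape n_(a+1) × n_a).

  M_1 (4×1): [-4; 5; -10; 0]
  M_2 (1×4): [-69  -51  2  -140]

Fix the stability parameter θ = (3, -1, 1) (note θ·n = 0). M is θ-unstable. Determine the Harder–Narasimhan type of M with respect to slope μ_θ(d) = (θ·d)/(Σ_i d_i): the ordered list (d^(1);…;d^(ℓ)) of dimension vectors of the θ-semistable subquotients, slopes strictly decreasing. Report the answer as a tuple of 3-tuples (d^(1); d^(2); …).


Interval decomposition of M: I[1,3], I[2,2]^3.
HN type (ℓ=2): μ^(1)=1; μ^(2)=-1

((1, 1, 1); (0, 3, 0))


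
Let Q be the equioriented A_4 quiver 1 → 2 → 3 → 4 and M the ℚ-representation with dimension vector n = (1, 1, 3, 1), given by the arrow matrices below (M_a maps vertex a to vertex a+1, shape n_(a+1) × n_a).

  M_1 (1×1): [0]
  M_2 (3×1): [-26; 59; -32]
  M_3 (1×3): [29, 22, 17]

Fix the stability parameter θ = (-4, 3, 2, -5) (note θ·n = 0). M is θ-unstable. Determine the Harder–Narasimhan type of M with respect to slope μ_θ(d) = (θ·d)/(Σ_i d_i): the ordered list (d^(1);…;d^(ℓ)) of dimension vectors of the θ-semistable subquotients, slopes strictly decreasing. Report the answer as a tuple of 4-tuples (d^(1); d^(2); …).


Barcode: M ≅ I[1,1], I[2,3], I[3,3], I[3,4]. HN layers by μ_θ (4 steps, strictly decreasing):
  μ^(1)=5/2; μ^(2)=2; μ^(3)=-3/2; μ^(4)=-4

((0, 1, 1, 0); (0, 0, 1, 0); (0, 0, 1, 1); (1, 0, 0, 0))


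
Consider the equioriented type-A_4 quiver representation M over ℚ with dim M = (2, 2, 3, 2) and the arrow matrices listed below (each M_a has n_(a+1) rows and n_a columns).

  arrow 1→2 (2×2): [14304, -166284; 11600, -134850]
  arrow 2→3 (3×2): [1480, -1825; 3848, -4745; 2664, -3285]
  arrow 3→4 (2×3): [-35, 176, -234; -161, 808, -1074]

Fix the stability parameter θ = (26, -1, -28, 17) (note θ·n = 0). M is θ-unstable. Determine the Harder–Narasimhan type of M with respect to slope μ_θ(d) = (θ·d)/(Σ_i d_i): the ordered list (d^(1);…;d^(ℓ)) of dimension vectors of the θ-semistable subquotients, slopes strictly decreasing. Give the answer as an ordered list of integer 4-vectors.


Via rank(M_{q-1}∘⋯∘M_p): M ≅ I[1,1], I[1,4], I[2,2], I[3,3], I[3,4].
μ_θ-semistable layers: μ^(1)=26; μ^(2)=17; μ^(3)=-1; μ^(4)=-28

((1, 0, 0, 0); (0, 0, 0, 2); (1, 2, 1, 0); (0, 0, 2, 0))


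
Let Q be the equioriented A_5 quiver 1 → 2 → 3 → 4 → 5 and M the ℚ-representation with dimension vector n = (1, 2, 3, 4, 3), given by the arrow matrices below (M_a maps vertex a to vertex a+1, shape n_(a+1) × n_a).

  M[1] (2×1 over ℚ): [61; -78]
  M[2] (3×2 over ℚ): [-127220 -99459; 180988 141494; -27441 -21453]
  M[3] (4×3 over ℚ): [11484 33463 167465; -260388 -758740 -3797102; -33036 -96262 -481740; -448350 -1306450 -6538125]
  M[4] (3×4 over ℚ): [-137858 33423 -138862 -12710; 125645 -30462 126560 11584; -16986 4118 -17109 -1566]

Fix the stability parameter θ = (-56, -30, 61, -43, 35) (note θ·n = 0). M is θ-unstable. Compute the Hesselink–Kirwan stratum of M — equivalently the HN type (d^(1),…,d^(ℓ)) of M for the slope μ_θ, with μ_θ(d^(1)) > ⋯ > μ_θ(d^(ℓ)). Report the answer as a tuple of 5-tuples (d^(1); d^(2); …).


Via rank(M_{q-1}∘⋯∘M_p): M ≅ I[1,5], I[2,3], I[3,4], I[4,5]^2.
μ_θ-semistable layers: μ^(1)=61; μ^(2)=35; μ^(3)=9; μ^(4)=-30; μ^(5)=-43; μ^(6)=-56

((0, 0, 1, 0, 0); (0, 0, 0, 0, 3); (0, 0, 2, 2, 0); (0, 2, 0, 0, 0); (0, 0, 0, 2, 0); (1, 0, 0, 0, 0))


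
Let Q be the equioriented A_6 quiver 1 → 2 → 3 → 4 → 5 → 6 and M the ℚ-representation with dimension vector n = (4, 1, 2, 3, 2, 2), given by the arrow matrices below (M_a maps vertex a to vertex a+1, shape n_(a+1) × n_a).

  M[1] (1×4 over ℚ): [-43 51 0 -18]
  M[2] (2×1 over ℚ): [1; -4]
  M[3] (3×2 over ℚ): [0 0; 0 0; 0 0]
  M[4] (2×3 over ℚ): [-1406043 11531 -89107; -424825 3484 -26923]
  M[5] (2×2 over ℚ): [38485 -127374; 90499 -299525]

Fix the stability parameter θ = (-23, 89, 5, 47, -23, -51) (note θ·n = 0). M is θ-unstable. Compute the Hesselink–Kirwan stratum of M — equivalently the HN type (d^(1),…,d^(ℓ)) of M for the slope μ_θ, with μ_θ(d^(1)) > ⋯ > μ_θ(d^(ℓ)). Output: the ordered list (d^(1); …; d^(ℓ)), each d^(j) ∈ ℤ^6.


Interval decomposition of M: I[1,1]^3, I[1,3], I[3,3], I[4,4], I[4,6]^2.
HN type (ℓ=4): μ^(1)=47; μ^(2)=5; μ^(3)=-9; μ^(4)=-23

((0, 1, 1, 1, 0, 0); (0, 0, 1, 0, 0, 0); (0, 0, 0, 2, 2, 2); (4, 0, 0, 0, 0, 0))


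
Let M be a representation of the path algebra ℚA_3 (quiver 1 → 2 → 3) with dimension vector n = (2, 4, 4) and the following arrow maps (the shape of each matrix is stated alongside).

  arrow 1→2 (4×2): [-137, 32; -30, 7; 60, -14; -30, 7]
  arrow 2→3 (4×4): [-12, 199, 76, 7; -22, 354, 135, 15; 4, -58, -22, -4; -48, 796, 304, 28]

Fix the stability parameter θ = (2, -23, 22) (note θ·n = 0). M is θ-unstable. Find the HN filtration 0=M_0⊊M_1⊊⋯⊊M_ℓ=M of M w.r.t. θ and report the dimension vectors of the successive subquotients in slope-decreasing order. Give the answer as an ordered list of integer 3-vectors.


Interval decomposition of M: I[1,2], I[1,3], I[2,2], I[2,3], I[3,3]^2.
HN type (ℓ=3): μ^(1)=22; μ^(2)=-21/2; μ^(3)=-23

((0, 0, 4); (2, 2, 0); (0, 2, 0))


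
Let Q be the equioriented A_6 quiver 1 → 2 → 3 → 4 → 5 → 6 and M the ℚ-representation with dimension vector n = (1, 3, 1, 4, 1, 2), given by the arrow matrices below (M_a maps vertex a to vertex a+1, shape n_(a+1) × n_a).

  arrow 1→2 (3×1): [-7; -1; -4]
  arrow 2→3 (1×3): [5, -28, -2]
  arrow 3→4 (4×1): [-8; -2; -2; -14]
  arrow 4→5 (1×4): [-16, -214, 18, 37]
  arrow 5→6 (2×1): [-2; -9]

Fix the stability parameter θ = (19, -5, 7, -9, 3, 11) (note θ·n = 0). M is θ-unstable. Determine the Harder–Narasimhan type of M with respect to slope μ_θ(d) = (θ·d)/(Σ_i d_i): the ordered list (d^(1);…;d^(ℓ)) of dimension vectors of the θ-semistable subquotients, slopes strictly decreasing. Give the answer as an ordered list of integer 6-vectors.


Via rank(M_{q-1}∘⋯∘M_p): M ≅ I[1,6], I[2,2]^2, I[4,4]^3, I[6,6].
μ_θ-semistable layers: μ^(1)=11; μ^(2)=3; μ^(3)=-5; μ^(4)=-9

((0, 0, 0, 0, 0, 2); (1, 1, 1, 1, 1, 0); (0, 2, 0, 0, 0, 0); (0, 0, 0, 3, 0, 0))


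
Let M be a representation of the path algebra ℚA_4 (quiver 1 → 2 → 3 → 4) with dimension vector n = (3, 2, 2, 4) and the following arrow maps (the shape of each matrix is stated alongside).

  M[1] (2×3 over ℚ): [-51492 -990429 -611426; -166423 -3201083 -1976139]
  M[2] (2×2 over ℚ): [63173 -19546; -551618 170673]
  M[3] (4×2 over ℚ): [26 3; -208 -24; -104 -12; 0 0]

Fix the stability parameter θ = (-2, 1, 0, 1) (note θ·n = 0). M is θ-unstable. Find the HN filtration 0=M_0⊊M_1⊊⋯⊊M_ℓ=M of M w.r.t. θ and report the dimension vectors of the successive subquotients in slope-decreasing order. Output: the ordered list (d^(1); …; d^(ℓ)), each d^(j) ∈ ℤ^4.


Barcode: M ≅ I[1,1], I[1,3], I[1,4], I[4,4]^3. HN layers by μ_θ (3 steps, strictly decreasing):
  μ^(1)=1; μ^(2)=1/2; μ^(3)=-2

((0, 0, 0, 4); (0, 2, 2, 0); (3, 0, 0, 0))


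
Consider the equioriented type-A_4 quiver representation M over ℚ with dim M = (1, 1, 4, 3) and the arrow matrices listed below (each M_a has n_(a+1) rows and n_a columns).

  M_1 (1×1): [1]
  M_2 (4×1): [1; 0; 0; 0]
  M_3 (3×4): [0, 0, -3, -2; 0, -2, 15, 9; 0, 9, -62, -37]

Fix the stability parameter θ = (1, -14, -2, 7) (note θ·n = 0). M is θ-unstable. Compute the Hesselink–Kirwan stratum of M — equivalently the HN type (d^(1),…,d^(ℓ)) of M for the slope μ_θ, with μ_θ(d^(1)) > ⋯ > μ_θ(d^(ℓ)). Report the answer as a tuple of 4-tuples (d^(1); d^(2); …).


Barcode: M ≅ I[1,3], I[3,4]^3. HN layers by μ_θ (3 steps, strictly decreasing):
  μ^(1)=7; μ^(2)=-2; μ^(3)=-13/2

((0, 0, 0, 3); (0, 0, 4, 0); (1, 1, 0, 0))


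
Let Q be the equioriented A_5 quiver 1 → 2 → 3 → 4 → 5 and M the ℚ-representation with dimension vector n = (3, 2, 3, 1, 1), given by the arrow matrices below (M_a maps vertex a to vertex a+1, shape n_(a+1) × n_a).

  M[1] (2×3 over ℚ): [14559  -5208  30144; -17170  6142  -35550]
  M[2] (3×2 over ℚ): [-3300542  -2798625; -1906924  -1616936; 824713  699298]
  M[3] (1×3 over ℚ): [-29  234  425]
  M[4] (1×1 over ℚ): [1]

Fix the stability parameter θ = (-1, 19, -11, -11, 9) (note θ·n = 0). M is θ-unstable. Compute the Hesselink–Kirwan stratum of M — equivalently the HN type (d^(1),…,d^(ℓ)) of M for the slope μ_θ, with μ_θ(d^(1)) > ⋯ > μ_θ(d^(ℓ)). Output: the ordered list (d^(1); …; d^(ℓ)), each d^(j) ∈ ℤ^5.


Barcode: M ≅ I[1,1], I[1,3], I[1,5], I[3,3]. HN layers by μ_θ (4 steps, strictly decreasing):
  μ^(1)=9; μ^(2)=4; μ^(3)=-1; μ^(4)=-11

((0, 0, 0, 0, 1); (0, 1, 1, 0, 0); (3, 1, 1, 1, 0); (0, 0, 1, 0, 0))


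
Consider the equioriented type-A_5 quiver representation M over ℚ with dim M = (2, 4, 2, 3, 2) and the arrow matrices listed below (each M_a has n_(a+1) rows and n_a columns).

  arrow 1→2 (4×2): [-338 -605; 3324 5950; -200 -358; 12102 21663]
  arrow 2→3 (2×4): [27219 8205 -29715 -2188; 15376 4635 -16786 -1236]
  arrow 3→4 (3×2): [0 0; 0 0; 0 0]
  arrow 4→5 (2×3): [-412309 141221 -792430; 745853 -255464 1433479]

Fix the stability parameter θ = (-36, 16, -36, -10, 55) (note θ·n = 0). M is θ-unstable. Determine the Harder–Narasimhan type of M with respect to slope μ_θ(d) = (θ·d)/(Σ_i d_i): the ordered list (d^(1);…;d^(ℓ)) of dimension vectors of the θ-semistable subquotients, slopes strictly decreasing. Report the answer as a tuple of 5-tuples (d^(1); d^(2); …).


Interval decomposition of M: I[1,2], I[1,3], I[2,2], I[2,3], I[4,4], I[4,5]^2.
HN type (ℓ=4): μ^(1)=55; μ^(2)=16; μ^(3)=-10; μ^(4)=-36

((0, 0, 0, 0, 2); (0, 2, 0, 0, 0); (0, 2, 2, 3, 0); (2, 0, 0, 0, 0))


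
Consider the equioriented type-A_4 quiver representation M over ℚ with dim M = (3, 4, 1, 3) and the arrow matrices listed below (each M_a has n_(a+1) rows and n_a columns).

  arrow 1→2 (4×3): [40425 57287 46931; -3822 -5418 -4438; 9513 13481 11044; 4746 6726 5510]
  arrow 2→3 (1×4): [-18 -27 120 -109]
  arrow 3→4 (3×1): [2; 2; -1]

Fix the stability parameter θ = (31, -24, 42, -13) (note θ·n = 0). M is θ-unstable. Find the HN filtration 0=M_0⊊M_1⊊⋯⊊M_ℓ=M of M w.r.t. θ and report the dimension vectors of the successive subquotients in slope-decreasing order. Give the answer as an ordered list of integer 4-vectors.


Via rank(M_{q-1}∘⋯∘M_p): M ≅ I[1,1], I[1,2], I[1,4], I[2,2]^2, I[4,4]^2.
μ_θ-semistable layers: μ^(1)=31; μ^(2)=29/2; μ^(3)=7/2; μ^(4)=-13; μ^(5)=-24

((1, 0, 0, 0); (0, 0, 1, 1); (2, 2, 0, 0); (0, 0, 0, 2); (0, 2, 0, 0))


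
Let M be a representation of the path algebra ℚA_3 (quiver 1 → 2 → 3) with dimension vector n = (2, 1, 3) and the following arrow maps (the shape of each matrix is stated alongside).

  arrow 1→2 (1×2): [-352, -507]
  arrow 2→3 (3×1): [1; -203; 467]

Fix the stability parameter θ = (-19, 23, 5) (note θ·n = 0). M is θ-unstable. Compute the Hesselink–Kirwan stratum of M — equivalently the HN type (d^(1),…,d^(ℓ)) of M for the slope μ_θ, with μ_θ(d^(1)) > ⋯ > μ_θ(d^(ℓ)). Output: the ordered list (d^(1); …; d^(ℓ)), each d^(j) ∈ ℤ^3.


Barcode: M ≅ I[1,1], I[1,3], I[3,3]^2. HN layers by μ_θ (3 steps, strictly decreasing):
  μ^(1)=14; μ^(2)=5; μ^(3)=-19

((0, 1, 1); (0, 0, 2); (2, 0, 0))


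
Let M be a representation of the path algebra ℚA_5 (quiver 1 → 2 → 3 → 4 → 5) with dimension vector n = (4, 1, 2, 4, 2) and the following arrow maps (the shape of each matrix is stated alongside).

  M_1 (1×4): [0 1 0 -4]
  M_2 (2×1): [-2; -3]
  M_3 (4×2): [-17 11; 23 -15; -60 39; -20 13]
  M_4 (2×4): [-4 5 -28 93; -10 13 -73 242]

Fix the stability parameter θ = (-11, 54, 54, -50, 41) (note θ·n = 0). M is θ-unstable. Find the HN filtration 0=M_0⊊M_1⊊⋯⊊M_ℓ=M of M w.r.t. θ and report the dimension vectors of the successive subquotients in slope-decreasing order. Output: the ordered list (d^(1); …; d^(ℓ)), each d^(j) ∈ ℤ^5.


Interval decomposition of M: I[1,1]^3, I[1,4], I[3,5], I[4,4], I[4,5].
HN type (ℓ=5): μ^(1)=41; μ^(2)=58/3; μ^(3)=2; μ^(4)=-11; μ^(5)=-50

((0, 0, 0, 0, 2); (0, 1, 1, 1, 0); (0, 0, 1, 1, 0); (4, 0, 0, 0, 0); (0, 0, 0, 2, 0))


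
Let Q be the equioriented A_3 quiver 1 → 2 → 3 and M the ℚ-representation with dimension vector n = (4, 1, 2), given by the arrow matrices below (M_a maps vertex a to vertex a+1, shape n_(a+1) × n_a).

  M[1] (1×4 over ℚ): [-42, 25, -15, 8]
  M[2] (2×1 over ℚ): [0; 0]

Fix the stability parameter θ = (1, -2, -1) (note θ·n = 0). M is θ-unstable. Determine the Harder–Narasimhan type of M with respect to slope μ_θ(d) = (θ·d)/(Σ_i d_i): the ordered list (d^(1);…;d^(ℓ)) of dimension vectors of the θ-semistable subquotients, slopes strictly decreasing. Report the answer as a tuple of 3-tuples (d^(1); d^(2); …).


Interval decomposition of M: I[1,1]^3, I[1,2], I[3,3]^2.
HN type (ℓ=3): μ^(1)=1; μ^(2)=-1/2; μ^(3)=-1

((3, 0, 0); (1, 1, 0); (0, 0, 2))


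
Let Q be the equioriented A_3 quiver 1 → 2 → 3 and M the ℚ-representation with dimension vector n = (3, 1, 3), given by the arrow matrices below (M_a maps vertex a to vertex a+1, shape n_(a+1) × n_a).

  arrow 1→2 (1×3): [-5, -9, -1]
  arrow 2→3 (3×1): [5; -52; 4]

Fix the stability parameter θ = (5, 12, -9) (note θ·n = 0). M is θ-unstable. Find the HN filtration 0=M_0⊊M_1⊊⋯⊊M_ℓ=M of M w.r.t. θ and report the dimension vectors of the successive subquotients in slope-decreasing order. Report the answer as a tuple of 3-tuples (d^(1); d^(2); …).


Barcode: M ≅ I[1,1]^2, I[1,3], I[3,3]^2. HN layers by μ_θ (3 steps, strictly decreasing):
  μ^(1)=5; μ^(2)=8/3; μ^(3)=-9

((2, 0, 0); (1, 1, 1); (0, 0, 2))


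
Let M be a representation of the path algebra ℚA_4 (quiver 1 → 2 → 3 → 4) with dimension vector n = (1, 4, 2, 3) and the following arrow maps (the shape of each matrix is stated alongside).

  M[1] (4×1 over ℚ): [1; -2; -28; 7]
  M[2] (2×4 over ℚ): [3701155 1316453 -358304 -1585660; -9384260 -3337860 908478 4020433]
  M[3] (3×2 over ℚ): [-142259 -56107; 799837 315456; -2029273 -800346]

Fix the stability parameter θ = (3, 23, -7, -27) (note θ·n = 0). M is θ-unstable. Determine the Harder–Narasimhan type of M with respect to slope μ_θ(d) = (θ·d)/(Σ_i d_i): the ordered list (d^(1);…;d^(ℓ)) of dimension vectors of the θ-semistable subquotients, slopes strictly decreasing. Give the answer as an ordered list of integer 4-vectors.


Barcode: M ≅ I[1,4], I[2,2]^2, I[2,4], I[4,4]. HN layers by μ_θ (4 steps, strictly decreasing):
  μ^(1)=23; μ^(2)=-2; μ^(3)=-11/3; μ^(4)=-27

((0, 2, 0, 0); (1, 1, 1, 1); (0, 1, 1, 1); (0, 0, 0, 1))


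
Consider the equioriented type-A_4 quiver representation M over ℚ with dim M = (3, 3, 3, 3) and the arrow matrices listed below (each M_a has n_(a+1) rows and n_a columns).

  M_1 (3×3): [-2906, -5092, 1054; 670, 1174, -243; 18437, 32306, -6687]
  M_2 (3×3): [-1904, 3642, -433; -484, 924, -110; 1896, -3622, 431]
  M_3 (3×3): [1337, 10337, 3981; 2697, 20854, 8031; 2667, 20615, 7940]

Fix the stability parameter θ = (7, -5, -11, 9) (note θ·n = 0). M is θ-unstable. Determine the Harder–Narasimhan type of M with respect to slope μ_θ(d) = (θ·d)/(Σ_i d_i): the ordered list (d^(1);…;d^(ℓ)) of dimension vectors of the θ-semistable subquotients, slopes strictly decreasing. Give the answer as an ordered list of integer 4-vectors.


Barcode: M ≅ I[1,1], I[1,2], I[1,4], I[2,4], I[3,4]. HN layers by μ_θ (6 steps, strictly decreasing):
  μ^(1)=9; μ^(2)=7; μ^(3)=1; μ^(4)=-3; μ^(5)=-8; μ^(6)=-11

((0, 0, 0, 3); (1, 0, 0, 0); (1, 1, 0, 0); (1, 1, 1, 0); (0, 1, 1, 0); (0, 0, 1, 0))


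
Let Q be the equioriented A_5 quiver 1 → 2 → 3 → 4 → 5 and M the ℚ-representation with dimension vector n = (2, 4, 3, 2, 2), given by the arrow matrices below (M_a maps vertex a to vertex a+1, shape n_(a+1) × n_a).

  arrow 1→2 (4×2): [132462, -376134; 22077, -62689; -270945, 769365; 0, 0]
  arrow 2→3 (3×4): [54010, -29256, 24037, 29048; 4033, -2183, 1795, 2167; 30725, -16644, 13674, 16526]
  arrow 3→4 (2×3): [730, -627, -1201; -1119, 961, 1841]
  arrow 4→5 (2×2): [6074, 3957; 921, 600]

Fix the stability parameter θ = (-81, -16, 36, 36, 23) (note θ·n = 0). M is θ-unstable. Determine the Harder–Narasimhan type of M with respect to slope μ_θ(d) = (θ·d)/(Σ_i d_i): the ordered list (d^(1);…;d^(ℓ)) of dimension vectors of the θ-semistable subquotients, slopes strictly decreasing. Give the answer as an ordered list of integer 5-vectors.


Barcode: M ≅ I[1,1], I[1,5], I[2,2], I[2,3], I[2,5]. HN layers by μ_θ (4 steps, strictly decreasing):
  μ^(1)=36; μ^(2)=95/3; μ^(3)=-16; μ^(4)=-81

((0, 0, 1, 0, 0); (0, 0, 2, 2, 2); (0, 4, 0, 0, 0); (2, 0, 0, 0, 0))


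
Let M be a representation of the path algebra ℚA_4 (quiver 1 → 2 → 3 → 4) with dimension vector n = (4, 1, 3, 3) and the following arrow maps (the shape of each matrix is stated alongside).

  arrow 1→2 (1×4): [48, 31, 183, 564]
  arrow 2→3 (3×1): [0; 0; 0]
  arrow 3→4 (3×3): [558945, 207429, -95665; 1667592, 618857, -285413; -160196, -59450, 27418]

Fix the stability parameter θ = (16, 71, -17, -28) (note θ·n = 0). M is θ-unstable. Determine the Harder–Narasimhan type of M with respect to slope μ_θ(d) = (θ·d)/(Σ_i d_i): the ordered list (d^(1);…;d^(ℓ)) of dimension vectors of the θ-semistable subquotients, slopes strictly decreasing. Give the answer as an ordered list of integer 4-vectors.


Via rank(M_{q-1}∘⋯∘M_p): M ≅ I[1,1]^3, I[1,2], I[3,4]^3.
μ_θ-semistable layers: μ^(1)=71; μ^(2)=16; μ^(3)=-45/2

((0, 1, 0, 0); (4, 0, 0, 0); (0, 0, 3, 3))


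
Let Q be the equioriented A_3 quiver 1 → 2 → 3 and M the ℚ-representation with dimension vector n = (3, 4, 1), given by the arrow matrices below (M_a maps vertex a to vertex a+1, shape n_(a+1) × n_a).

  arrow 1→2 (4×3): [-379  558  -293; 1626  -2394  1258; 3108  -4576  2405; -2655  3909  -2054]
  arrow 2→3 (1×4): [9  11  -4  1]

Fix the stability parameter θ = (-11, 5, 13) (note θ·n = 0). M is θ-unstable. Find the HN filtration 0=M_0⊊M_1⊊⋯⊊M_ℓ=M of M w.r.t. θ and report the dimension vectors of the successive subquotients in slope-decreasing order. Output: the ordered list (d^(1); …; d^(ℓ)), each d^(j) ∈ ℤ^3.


Interval decomposition of M: I[1,2]^2, I[1,3], I[2,2].
HN type (ℓ=3): μ^(1)=13; μ^(2)=5; μ^(3)=-11

((0, 0, 1); (0, 4, 0); (3, 0, 0))


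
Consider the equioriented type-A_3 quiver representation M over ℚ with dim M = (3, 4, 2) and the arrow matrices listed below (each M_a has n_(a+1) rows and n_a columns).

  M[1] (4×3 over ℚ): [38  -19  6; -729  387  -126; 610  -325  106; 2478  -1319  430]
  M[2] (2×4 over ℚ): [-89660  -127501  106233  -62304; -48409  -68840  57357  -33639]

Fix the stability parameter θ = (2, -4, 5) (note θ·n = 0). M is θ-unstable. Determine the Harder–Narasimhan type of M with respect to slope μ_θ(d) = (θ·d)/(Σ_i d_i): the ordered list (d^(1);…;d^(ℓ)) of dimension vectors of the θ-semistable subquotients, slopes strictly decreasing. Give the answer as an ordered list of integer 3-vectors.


Interval decomposition of M: I[1,1], I[1,3]^2, I[2,2]^2.
HN type (ℓ=4): μ^(1)=5; μ^(2)=2; μ^(3)=-1; μ^(4)=-4

((0, 0, 2); (1, 0, 0); (2, 2, 0); (0, 2, 0))


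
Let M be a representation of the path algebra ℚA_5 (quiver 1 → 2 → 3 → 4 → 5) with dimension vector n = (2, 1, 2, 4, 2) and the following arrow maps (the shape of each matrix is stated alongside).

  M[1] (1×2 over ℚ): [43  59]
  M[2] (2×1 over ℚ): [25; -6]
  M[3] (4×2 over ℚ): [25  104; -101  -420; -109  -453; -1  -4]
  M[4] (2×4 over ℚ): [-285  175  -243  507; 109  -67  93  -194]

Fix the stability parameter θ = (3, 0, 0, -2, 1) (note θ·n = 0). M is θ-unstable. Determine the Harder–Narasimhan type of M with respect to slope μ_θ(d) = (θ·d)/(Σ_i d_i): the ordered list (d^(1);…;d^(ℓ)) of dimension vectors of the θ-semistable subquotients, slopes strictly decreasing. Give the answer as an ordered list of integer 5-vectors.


Via rank(M_{q-1}∘⋯∘M_p): M ≅ I[1,1], I[1,5], I[3,5], I[4,4]^2.
μ_θ-semistable layers: μ^(1)=3; μ^(2)=1; μ^(3)=1/4; μ^(4)=-1; μ^(5)=-2

((1, 0, 0, 0, 0); (0, 0, 0, 0, 2); (1, 1, 1, 1, 0); (0, 0, 1, 1, 0); (0, 0, 0, 2, 0))


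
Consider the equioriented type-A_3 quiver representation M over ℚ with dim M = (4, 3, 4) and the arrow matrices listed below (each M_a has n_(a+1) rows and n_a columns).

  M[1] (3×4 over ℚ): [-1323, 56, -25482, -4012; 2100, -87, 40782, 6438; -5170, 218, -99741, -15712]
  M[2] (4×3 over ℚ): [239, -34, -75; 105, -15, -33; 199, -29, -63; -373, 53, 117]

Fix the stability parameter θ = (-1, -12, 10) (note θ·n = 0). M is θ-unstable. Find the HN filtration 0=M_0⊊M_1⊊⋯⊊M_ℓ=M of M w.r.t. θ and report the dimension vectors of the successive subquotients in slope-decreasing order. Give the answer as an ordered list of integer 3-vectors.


Barcode: M ≅ I[1,1], I[1,2], I[1,3]^2, I[3,3]^2. HN layers by μ_θ (3 steps, strictly decreasing):
  μ^(1)=10; μ^(2)=-1; μ^(3)=-13/2

((0, 0, 4); (1, 0, 0); (3, 3, 0))


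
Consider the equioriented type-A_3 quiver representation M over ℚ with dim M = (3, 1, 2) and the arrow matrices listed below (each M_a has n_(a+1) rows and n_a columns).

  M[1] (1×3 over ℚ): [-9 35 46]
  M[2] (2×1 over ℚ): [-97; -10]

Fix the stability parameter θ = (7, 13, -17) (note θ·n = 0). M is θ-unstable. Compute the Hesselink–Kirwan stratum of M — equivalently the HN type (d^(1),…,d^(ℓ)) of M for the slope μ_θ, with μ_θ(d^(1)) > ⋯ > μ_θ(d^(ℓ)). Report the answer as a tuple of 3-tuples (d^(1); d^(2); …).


Via rank(M_{q-1}∘⋯∘M_p): M ≅ I[1,1]^2, I[1,3], I[3,3].
μ_θ-semistable layers: μ^(1)=7; μ^(2)=1; μ^(3)=-17

((2, 0, 0); (1, 1, 1); (0, 0, 1))


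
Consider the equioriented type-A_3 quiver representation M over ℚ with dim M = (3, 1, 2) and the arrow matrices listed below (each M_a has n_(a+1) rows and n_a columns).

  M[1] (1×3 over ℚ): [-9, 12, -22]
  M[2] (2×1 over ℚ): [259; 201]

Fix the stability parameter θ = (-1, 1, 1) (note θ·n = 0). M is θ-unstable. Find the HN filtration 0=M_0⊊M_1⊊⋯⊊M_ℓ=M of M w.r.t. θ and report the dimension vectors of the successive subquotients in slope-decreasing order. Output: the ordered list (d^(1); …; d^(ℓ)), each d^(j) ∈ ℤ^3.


Interval decomposition of M: I[1,1]^2, I[1,3], I[3,3].
HN type (ℓ=2): μ^(1)=1; μ^(2)=-1

((0, 1, 2); (3, 0, 0))


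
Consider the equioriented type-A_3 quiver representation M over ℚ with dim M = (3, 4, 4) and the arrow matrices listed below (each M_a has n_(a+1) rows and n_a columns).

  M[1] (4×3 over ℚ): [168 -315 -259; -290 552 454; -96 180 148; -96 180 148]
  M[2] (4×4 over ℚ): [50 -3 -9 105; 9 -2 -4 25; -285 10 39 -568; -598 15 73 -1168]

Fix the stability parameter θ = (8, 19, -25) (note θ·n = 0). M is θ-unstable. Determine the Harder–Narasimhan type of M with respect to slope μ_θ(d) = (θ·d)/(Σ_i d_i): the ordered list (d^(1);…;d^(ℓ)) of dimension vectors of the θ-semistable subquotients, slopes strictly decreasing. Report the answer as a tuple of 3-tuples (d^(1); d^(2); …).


Barcode: M ≅ I[1,1], I[1,3]^2, I[2,3]^2. HN layers by μ_θ (3 steps, strictly decreasing):
  μ^(1)=8; μ^(2)=2/3; μ^(3)=-3

((1, 0, 0); (2, 2, 2); (0, 2, 2))
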